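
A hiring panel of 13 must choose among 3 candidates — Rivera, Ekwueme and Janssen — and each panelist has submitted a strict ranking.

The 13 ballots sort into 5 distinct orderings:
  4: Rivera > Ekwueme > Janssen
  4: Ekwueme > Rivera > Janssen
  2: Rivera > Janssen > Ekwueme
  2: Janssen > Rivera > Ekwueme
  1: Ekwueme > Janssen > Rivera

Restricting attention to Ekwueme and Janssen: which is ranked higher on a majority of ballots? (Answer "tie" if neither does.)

Ekwueme

Ballots ranking Ekwueme above Janssen: 4 + 4 + 1 = 9.
Ballots ranking Janssen above Ekwueme: 13 − 9 = 4.
Ekwueme wins the head-to-head 9–4.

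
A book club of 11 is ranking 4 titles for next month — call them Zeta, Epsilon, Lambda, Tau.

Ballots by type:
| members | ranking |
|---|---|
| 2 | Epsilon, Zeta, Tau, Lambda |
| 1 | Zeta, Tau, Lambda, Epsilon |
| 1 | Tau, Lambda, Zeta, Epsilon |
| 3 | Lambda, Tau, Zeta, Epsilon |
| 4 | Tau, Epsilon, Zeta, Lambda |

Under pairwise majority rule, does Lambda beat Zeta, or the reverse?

Ballots ranking Lambda above Zeta: 1 + 3 = 4.
Ballots ranking Zeta above Lambda: 11 − 4 = 7.
Zeta wins the head-to-head 7–4.

Zeta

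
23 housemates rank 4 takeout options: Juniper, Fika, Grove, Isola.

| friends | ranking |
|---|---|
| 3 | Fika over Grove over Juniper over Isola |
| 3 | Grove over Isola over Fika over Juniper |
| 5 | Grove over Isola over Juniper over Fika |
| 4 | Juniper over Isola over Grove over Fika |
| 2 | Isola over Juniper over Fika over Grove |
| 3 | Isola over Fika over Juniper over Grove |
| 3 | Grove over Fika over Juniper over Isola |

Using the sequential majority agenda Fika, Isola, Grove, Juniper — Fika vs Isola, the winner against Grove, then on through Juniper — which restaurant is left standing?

Grove

Round 1: Fika vs Isola — 6–17, Isola advances.
Round 2: Isola vs Grove — 9–14, Grove advances.
Round 3: Grove vs Juniper — 14–9, Grove advances.
The agenda winner is Grove.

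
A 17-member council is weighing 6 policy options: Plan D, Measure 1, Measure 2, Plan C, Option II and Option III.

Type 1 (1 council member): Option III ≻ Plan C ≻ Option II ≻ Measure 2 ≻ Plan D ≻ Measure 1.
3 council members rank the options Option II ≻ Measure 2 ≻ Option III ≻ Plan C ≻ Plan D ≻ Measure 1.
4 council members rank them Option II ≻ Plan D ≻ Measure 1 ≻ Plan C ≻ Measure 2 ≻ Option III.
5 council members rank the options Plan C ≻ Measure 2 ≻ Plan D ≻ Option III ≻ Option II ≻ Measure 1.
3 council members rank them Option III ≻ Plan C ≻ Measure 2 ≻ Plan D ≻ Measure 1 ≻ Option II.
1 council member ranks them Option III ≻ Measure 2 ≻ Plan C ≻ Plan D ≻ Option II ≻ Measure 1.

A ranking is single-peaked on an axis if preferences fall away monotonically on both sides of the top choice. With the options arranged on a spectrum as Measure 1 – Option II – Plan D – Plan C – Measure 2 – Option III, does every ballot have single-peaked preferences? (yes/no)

no

Axis positions: Measure 1=1, Option II=2, Plan D=3, Plan C=4, Measure 2=5, Option III=6.
Type 1: ranking walks positions 6-4-2-5-3-1; Plan C is ranked above Measure 2 even though Measure 2 lies between Plan C and the peak Option III on the axis — preferences dip and rise again. Not single-peaked.
Type 2: ranking walks positions 2-5-6-4-3-1; Measure 2 is ranked above Plan D even though Plan D lies between Measure 2 and the peak Option II on the axis — preferences dip and rise again. Not single-peaked.
Type 3 (peak Option II at position 2): ranking walks positions 2-3-1-4-5-6, expanding outward from the peak — single-peaked.
Type 4 (peak Plan C at position 4): ranking walks positions 4-5-3-6-2-1, expanding outward from the peak — single-peaked.
Type 5: ranking walks positions 6-4-5-3-1-2; Plan C is ranked above Measure 2 even though Measure 2 lies between Plan C and the peak Option III on the axis — preferences dip and rise again. Not single-peaked.
Type 6 (peak Option III at position 6): ranking walks positions 6-5-4-3-2-1, expanding outward from the peak — single-peaked.
Type 1 violates single-peakedness, so the profile is not single-peaked on this axis.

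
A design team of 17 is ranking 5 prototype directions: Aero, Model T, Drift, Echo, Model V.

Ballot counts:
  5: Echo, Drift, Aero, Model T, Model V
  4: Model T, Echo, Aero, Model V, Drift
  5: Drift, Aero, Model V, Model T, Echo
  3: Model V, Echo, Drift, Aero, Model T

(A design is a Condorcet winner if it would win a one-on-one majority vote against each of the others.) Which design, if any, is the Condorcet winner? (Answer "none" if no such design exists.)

none

Pairwise majorities:
Aero vs Model T: 13 to 4, Aero.
Aero vs Drift: Aero is ranked higher on 4 ballots, Drift on 13. Drift wins 13–4.
Aero vs Echo: 5 to 12, Echo.
Aero vs Model V: Aero is ranked higher on 5+4+5 = 14 ballots, Model V on 3. Aero wins 14–3.
Model T vs Drift: 4 for Model T, 13 for Drift — Drift by 13–4.
Model T vs Echo: 9 to 8, Model T.
Model T vs Model V: Model T preferred on 5+4 = 9 ballots; Model T wins 9–8.
Drift vs Echo: 5 for Drift, 12 for Echo — Echo by 12–5.
Drift vs Model V: Drift is ranked higher on 5+5 = 10 ballots, Model V on 7. Drift wins 10–7.
Echo vs Model V: Echo is ranked higher on 5+4 = 9 ballots, Model V on 8. Echo wins 9–8.
Every design loses at least once (Aero loses to Drift; Model T loses to Aero; Drift loses to Echo; Echo loses to Model T; Model V loses to Aero). The majority relation contains the cycle Aero → Model T → Echo → Aero, so there is no Condorcet winner.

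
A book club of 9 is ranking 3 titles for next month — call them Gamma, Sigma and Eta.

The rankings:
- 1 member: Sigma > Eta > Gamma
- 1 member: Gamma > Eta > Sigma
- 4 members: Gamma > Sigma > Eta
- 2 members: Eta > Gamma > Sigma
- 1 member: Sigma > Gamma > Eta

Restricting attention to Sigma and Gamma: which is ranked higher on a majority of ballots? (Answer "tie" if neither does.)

Gamma

Ballots ranking Sigma above Gamma: 1 + 1 = 2.
Ballots ranking Gamma above Sigma: 9 − 2 = 7.
Gamma wins the head-to-head 7–2.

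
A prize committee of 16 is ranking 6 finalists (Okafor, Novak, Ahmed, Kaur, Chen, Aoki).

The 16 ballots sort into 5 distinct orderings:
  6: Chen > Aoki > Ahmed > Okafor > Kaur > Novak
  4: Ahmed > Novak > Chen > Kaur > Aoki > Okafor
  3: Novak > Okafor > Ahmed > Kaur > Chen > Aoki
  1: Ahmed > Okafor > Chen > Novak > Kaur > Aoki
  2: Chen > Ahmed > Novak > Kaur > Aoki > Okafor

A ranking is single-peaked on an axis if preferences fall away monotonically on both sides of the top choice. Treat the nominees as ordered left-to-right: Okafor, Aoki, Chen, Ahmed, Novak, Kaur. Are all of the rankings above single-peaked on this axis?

Axis positions: Okafor=1, Aoki=2, Chen=3, Ahmed=4, Novak=5, Kaur=6.
Faction 1: ranking walks positions 3-2-4-1-6-5; Kaur is ranked above Novak even though Novak lies between Kaur and the peak Chen on the axis — preferences dip and rise again. Not single-peaked.
Faction 2 (peak Ahmed at position 4): ranking walks positions 4-5-3-6-2-1, expanding outward from the peak — single-peaked.
Faction 3: ranking walks positions 5-1-4-6-3-2; Okafor is ranked above Ahmed even though Ahmed lies between Okafor and the peak Novak on the axis — preferences dip and rise again. Not single-peaked.
Faction 4: ranking walks positions 4-1-3-5-6-2; Okafor is ranked above Chen even though Chen lies between Okafor and the peak Ahmed on the axis — preferences dip and rise again. Not single-peaked.
Faction 5 (peak Chen at position 3): ranking walks positions 3-4-5-6-2-1, expanding outward from the peak — single-peaked.
Faction 1 violates single-peakedness, so the profile is not single-peaked on this axis.

no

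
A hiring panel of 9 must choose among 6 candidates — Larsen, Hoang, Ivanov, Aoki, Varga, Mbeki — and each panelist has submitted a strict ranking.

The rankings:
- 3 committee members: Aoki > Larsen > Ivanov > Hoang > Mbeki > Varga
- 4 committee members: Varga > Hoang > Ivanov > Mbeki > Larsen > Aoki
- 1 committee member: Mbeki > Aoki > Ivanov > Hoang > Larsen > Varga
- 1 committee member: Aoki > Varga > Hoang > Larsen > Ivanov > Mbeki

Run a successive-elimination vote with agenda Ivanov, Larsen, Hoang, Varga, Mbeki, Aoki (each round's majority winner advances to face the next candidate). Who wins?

Aoki

Round 1: Ivanov vs Larsen — 5–4, Ivanov advances.
Round 2: Ivanov vs Hoang — 4–5, Hoang advances.
Round 3: Hoang vs Varga — 4–5, Varga advances.
Round 4: Varga vs Mbeki — 5–4, Varga advances.
Round 5: Varga vs Aoki — 4–5, Aoki advances.
Aoki survives the agenda.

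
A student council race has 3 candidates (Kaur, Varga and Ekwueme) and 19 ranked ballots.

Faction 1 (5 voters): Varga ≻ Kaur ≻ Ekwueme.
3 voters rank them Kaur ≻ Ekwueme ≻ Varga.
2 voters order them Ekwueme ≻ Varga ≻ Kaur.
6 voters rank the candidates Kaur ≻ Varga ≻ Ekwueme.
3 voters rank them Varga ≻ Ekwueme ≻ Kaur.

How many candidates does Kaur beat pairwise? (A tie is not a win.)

1

Kaur against each rival (19 voters):
Kaur vs Varga: Varga wins 10–9.
Kaur vs Ekwueme: 5+3+6 = 14 for Kaur, 5 for Ekwueme — Kaur by 14–5.
Kaur beats Ekwueme; loses to Varga — 1 pairwise win.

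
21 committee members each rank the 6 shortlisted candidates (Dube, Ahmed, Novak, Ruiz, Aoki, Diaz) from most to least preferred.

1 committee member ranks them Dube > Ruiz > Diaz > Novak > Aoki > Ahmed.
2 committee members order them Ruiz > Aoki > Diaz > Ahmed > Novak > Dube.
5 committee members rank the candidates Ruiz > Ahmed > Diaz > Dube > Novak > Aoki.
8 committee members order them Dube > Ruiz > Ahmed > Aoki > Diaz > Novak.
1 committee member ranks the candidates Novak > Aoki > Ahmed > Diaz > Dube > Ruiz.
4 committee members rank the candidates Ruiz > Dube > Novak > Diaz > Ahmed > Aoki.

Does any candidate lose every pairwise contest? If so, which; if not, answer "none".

none

Head-to-head results (21 committee members):
Dube vs Ahmed: Dube is ranked higher on 1+8+4 = 13 ballots, Ahmed on 8. Dube wins 13–8.
Dube vs Novak: Dube wins 18–3.
Dube–Ruiz: Ruiz 11–10.
Dube vs Aoki: 1+5+8+4 = 18 for Dube, 3 for Aoki — Dube by 18–3.
Dube vs Diaz: Dube wins 13–8.
Ahmed vs Novak: Ahmed wins 15–6.
Ahmed vs Ruiz: 1 to 20, Ruiz.
Ahmed vs Aoki: 5+8+4 = 17 for Ahmed, 4 for Aoki — Ahmed by 17–4.
Ahmed–Diaz: Ahmed 14–7.
Novak vs Ruiz: Ruiz, 20–1.
Novak vs Aoki: Novak, 11–10.
Novak vs Diaz: 1+4 = 5 for Novak, 16 for Diaz — Diaz by 16–5.
Ruiz–Aoki: Ruiz 20–1.
Ruiz vs Diaz: Ruiz is ranked higher on 1+2+5+8+4 = 20 ballots, Diaz on 1. Ruiz wins 20–1.
Aoki vs Diaz: Aoki wins 11–10.
Every candidate wins at least one matchup (Dube beats Ahmed; Ahmed beats Novak; Novak beats Aoki; Ruiz beats Dube; Aoki beats Diaz; Diaz beats Novak), so there is no Condorcet loser.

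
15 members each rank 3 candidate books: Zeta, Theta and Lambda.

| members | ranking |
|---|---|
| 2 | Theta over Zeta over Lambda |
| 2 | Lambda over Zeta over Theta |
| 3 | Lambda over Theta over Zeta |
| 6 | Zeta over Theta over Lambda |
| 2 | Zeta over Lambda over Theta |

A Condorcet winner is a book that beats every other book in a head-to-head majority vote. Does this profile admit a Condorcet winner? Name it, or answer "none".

Zeta

Check each pair by majority over 15 ballots:
Zeta vs Theta: Zeta wins 10–5.
Zeta vs Lambda: Zeta, 10–5.
Theta–Lambda: Theta 8–7.
Zeta defeats every rival head-to-head and is the Condorcet winner.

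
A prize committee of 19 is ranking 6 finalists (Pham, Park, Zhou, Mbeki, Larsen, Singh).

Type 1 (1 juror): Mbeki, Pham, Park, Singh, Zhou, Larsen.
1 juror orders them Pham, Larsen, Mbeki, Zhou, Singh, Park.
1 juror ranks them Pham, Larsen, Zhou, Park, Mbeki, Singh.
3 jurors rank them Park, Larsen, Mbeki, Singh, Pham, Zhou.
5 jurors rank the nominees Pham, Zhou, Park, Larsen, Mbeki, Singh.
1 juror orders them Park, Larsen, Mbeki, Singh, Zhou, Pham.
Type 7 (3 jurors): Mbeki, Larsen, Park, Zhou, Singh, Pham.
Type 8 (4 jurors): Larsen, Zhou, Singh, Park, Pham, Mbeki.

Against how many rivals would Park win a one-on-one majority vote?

Park against each rival (19 jurors):
Park vs Pham: Park wins 11–8.
Park vs Zhou: 1+3+1+3 = 8 for Park, 11 for Zhou — Zhou by 11–8.
Park vs Mbeki: Park wins 14–5.
Park vs Larsen: Park, 10–9.
Park vs Singh: Park is ranked higher on 1+1+3+5+1+3 = 14 ballots, Singh on 5. Park wins 14–5.
Park beats Pham, Mbeki, Larsen, Singh; loses to Zhou — 4 pairwise wins.

4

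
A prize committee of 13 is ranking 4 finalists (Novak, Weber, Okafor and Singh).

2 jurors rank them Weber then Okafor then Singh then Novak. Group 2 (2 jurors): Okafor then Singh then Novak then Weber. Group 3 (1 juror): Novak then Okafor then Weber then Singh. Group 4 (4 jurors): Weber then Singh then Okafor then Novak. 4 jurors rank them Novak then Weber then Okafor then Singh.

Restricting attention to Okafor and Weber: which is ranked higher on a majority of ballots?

Weber

Ballots ranking Okafor above Weber: 2 + 1 = 3.
Ballots ranking Weber above Okafor: 13 − 3 = 10.
Weber wins the head-to-head 10–3.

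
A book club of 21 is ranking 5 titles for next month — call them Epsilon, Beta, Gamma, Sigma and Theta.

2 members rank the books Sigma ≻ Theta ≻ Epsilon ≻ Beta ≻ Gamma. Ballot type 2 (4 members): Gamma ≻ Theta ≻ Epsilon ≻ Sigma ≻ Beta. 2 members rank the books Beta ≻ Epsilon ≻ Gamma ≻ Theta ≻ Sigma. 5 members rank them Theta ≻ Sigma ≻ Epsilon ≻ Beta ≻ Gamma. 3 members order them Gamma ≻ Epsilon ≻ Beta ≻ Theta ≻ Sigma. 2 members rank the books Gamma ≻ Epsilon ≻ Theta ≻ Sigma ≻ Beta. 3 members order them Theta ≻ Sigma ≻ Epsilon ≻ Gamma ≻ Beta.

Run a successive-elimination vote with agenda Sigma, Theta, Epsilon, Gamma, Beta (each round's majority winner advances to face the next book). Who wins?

Round 1: Sigma vs Theta — 2–19, Theta advances.
Round 2: Theta vs Epsilon — 14–7, Theta advances.
Round 3: Theta vs Gamma — 10–11, Gamma advances.
Round 4: Gamma vs Beta — 12–9, Gamma advances.
Gamma survives the agenda.

Gamma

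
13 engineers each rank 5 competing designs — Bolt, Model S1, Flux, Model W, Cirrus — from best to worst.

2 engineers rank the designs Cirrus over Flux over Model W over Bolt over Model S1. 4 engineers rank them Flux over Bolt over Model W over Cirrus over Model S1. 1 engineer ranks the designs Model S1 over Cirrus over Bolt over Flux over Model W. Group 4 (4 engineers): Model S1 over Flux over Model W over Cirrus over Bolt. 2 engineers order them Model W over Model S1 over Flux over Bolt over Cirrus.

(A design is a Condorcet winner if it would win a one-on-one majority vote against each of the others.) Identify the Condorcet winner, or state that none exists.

none

Head-to-head results (13 engineers):
Bolt vs Model S1: 6 to 7, Model S1.
Bolt vs Flux: 1 for Bolt, 12 for Flux — Flux by 12–1.
Bolt vs Model W: Bolt is ranked higher on 4+1 = 5 ballots, Model W on 8. Model W wins 8–5.
Bolt vs Cirrus: Bolt is ranked higher on 4+2 = 6 ballots, Cirrus on 7. Cirrus wins 7–6.
Model S1 vs Flux: 7 to 6, Model S1.
Model S1 vs Model W: Model S1 is ranked higher on 1+4 = 5 ballots, Model W on 8. Model W wins 8–5.
Model S1 vs Cirrus: Model S1 is ranked higher on 1+4+2 = 7 ballots, Cirrus on 6. Model S1 wins 7–6.
Flux vs Model W: 2+4+1+4 = 11 for Flux, 2 for Model W — Flux by 11–2.
Flux vs Cirrus: 10 to 3, Flux.
Model W vs Cirrus: 10 to 3, Model W.
Every design loses at least once (Bolt loses to Model S1; Model S1 loses to Model W; Flux loses to Model S1; Model W loses to Flux; Cirrus loses to Model S1). The majority relation contains the cycle Model S1 > Flux > Model W > Model S1, so there is no Condorcet winner.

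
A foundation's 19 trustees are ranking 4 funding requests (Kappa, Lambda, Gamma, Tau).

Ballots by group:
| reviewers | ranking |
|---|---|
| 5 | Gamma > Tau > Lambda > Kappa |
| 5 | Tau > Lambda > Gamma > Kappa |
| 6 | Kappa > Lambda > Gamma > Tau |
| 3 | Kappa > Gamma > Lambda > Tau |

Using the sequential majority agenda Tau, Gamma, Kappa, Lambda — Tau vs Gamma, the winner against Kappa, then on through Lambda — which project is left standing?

Lambda

Round 1: Tau vs Gamma — 5–14, Gamma advances.
Round 2: Gamma vs Kappa — 10–9, Gamma advances.
Round 3: Gamma vs Lambda — 8–11, Lambda advances.
The agenda winner is Lambda.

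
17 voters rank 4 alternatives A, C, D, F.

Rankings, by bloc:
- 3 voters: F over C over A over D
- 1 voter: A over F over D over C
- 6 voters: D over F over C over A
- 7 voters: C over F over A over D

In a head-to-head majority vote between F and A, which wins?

F

Ballots ranking F above A: 3 + 6 + 7 = 16.
Ballots ranking A above F: 17 − 16 = 1.
F wins the head-to-head 16–1.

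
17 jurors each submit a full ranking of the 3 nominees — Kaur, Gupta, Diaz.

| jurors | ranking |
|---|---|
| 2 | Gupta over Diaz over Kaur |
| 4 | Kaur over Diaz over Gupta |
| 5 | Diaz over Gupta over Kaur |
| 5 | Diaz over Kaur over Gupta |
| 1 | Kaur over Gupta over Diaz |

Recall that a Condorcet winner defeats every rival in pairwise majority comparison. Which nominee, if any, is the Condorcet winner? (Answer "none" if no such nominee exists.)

Diaz

Head-to-head results (17 jurors):
Kaur vs Gupta: Kaur wins 10–7.
Kaur vs Diaz: Kaur is ranked higher on 4+1 = 5 ballots, Diaz on 12. Diaz wins 12–5.
Gupta vs Diaz: 3 to 14, Diaz.
Diaz defeats every rival head-to-head and is the Condorcet winner.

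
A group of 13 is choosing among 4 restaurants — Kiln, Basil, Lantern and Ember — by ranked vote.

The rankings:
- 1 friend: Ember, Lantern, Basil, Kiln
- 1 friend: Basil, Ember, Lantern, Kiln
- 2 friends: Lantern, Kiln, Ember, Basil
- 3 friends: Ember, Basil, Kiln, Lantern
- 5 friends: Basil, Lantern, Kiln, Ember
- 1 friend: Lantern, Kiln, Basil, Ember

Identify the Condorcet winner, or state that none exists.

Basil

Pairwise majorities:
Kiln vs Basil: Basil wins 10–3.
Kiln–Lantern: Lantern 10–3.
Kiln–Ember: Kiln 8–5.
Basil–Lantern: Basil 9–4.
Basil vs Ember: Basil, 7–6.
Lantern–Ember: Lantern 8–5.
Basil beats each of Kiln, Lantern, Ember — Basil is the Condorcet winner.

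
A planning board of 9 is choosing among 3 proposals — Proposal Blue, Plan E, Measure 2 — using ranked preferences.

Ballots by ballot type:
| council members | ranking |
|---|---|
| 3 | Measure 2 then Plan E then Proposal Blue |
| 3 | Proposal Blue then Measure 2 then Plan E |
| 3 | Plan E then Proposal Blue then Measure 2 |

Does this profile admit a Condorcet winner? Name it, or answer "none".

none

Pairwise majorities:
Proposal Blue vs Plan E: Proposal Blue preferred on 3 ballots; Plan E wins 6–3.
Proposal Blue vs Measure 2: Proposal Blue preferred on 3+3 = 6 ballots; Proposal Blue wins 6–3.
Plan E vs Measure 2: Plan E is ranked higher on 3 ballots, Measure 2 on 6. Measure 2 wins 6–3.
Each option drops at least one matchup (Proposal Blue loses to Plan E; Plan E loses to Measure 2; Measure 2 loses to Proposal Blue); the cycle Proposal Blue → Measure 2 → Plan E → Proposal Blue rules out a Condorcet winner.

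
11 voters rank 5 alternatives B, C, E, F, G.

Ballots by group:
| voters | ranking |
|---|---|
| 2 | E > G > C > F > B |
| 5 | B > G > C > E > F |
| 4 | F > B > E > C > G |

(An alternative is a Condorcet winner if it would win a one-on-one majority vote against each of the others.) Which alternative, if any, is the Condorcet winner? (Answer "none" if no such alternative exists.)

none

Head-to-head results (11 voters):
B vs C: 9 to 2, B.
B vs E: B is ranked higher on 5+4 = 9 ballots, E on 2. B wins 9–2.
B vs F: 5 to 6, F.
B vs G: B preferred on 5+4 = 9 ballots; B wins 9–2.
C vs E: C preferred on 5 ballots; E wins 6–5.
C vs F: C is ranked higher on 2+5 = 7 ballots, F on 4. C wins 7–4.
C vs G: C is ranked higher on 4 ballots, G on 7. G wins 7–4.
E vs F: 2+5 = 7 for E, 4 for F — E by 7–4.
E vs G: 6 to 5, E.
F vs G: F is ranked higher on 4 ballots, G on 7. G wins 7–4.
No alternative is unbeaten: B loses to F; C loses to B; E loses to B; F loses to C; G loses to B. In particular B > C > F > B is a majority cycle — no Condorcet winner exists.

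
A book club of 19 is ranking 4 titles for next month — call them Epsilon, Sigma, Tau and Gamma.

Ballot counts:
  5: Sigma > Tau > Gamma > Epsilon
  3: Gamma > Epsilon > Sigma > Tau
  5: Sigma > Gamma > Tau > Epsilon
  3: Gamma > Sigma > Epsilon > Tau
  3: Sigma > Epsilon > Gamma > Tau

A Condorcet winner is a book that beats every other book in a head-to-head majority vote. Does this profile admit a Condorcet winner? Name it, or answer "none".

Sigma

Check each pair by majority over 19 ballots:
Epsilon vs Sigma: Epsilon is ranked higher on 3 ballots, Sigma on 16. Sigma wins 16–3.
Epsilon vs Tau: Epsilon preferred on 3+3+3 = 9 ballots; Tau wins 10–9.
Epsilon vs Gamma: 3 to 16, Gamma.
Sigma vs Tau: 5+3+5+3+3 = 19 for Sigma, 0 for Tau — Sigma by 19–0.
Sigma vs Gamma: 5+5+3 = 13 for Sigma, 6 for Gamma — Sigma by 13–6.
Tau vs Gamma: 5 to 14, Gamma.
Sigma wins every pairwise contest, so Sigma is the Condorcet winner.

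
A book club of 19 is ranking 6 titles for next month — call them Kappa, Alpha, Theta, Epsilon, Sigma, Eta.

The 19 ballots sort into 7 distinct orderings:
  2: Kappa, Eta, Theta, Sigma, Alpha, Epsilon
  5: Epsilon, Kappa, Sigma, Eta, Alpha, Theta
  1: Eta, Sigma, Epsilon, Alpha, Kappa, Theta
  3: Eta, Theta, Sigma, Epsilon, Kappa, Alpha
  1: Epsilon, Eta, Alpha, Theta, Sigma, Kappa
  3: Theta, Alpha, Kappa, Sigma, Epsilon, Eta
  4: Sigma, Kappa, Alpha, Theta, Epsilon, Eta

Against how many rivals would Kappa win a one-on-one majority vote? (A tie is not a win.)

4

Kappa against each rival (19 members):
Kappa–Alpha: Kappa 14–5.
Kappa vs Theta: Kappa wins 12–7.
Kappa vs Epsilon: Epsilon wins 10–9.
Kappa vs Sigma: Kappa, 10–9.
Kappa vs Eta: Kappa, 14–5.
Kappa beats Alpha, Theta, Sigma, Eta; loses to Epsilon — 4 pairwise wins.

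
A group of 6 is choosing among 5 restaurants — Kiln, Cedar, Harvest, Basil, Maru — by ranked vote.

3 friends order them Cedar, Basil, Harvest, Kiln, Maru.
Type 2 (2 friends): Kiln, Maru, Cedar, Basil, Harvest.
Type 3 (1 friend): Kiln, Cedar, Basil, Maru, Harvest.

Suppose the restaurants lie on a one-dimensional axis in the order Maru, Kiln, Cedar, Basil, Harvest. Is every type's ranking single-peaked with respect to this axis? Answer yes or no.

yes

Axis positions: Maru=1, Kiln=2, Cedar=3, Basil=4, Harvest=5.
Type 1 (peak Cedar at position 3): ranking walks positions 3-4-5-2-1, expanding outward from the peak — single-peaked.
Type 2 (peak Kiln at position 2): ranking walks positions 2-1-3-4-5, expanding outward from the peak — single-peaked.
Type 3 (peak Kiln at position 2): ranking walks positions 2-3-4-1-5, expanding outward from the peak — single-peaked.
Every ranking is single-peaked on this axis.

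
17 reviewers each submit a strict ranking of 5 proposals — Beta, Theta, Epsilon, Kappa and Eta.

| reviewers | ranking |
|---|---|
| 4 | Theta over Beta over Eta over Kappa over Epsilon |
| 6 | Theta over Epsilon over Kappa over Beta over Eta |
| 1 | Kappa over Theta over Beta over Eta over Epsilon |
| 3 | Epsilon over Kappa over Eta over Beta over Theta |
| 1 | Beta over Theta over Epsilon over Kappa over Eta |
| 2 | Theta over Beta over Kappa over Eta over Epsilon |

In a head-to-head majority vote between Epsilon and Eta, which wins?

Ballots ranking Epsilon above Eta: 6 + 3 + 1 = 10.
Ballots ranking Eta above Epsilon: 17 − 10 = 7.
Epsilon wins the head-to-head 10–7.

Epsilon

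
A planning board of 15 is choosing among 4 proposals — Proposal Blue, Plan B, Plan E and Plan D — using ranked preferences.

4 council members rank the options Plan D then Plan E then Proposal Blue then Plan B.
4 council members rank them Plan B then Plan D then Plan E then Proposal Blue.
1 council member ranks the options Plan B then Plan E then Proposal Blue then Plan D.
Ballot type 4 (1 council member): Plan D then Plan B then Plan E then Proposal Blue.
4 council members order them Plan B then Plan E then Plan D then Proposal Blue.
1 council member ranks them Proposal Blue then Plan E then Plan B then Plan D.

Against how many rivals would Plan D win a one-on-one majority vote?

Plan D against each rival (15 council members):
Plan D–Proposal Blue: Plan D 13–2.
Plan D vs Plan B: 4+1 = 5 for Plan D, 10 for Plan B — Plan B by 10–5.
Plan D vs Plan E: 4+4+1 = 9 for Plan D, 6 for Plan E — Plan D by 9–6.
Plan D beats Proposal Blue, Plan E; loses to Plan B — 2 pairwise wins.

2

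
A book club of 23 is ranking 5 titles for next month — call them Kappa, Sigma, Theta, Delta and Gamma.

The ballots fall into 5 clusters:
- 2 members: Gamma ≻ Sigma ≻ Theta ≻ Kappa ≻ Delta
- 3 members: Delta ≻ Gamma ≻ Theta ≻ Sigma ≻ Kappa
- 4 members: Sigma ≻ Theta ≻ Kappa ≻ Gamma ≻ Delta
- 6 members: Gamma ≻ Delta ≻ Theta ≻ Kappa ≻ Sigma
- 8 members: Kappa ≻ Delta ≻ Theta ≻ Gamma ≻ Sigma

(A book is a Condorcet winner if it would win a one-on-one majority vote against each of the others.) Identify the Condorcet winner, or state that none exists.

none

Check each pair by majority over 23 ballots:
Kappa vs Sigma: Kappa wins 14–9.
Kappa vs Theta: Theta, 15–8.
Kappa vs Delta: Kappa preferred on 2+4+8 = 14 ballots; Kappa wins 14–9.
Kappa–Gamma: Kappa 12–11.
Sigma vs Theta: Theta wins 17–6.
Sigma vs Delta: 2+4 = 6 for Sigma, 17 for Delta — Delta by 17–6.
Sigma vs Gamma: Sigma is ranked higher on 4 ballots, Gamma on 19. Gamma wins 19–4.
Theta vs Delta: Theta is ranked higher on 2+4 = 6 ballots, Delta on 17. Delta wins 17–6.
Theta vs Gamma: Theta is ranked higher on 4+8 = 12 ballots, Gamma on 11. Theta wins 12–11.
Delta vs Gamma: Delta preferred on 3+8 = 11 ballots; Gamma wins 12–11.
Every book loses at least once (Kappa loses to Theta; Sigma loses to Kappa; Theta loses to Delta; Delta loses to Kappa; Gamma loses to Kappa). The majority relation contains the cycle Kappa beats Delta beats Theta beats Kappa, so there is no Condorcet winner.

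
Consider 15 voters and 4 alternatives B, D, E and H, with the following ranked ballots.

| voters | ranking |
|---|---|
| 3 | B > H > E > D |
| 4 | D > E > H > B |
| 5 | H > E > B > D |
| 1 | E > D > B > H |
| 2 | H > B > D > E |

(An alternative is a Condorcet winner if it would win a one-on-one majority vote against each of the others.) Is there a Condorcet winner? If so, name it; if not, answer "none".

H

Head-to-head results (15 voters):
B vs D: 3+5+2 = 10 for B, 5 for D — B by 10–5.
B vs E: E wins 10–5.
B vs H: H wins 11–4.
D vs E: D preferred on 4+2 = 6 ballots; E wins 9–6.
D vs H: 4+1 = 5 for D, 10 for H — H by 10–5.
E vs H: E preferred on 4+1 = 5 ballots; H wins 10–5.
H wins every pairwise contest, so H is the Condorcet winner.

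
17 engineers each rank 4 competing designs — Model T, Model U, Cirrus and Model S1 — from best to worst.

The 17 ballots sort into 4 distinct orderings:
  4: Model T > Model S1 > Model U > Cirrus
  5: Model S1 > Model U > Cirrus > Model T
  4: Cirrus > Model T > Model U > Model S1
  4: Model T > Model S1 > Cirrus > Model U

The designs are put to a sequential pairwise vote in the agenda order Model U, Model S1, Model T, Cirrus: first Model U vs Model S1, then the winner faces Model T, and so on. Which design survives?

Round 1: Model U vs Model S1 — 4–13, Model S1 advances.
Round 2: Model S1 vs Model T — 5–12, Model T advances.
Round 3: Model T vs Cirrus — 8–9, Cirrus advances.
The agenda winner is Cirrus.

Cirrus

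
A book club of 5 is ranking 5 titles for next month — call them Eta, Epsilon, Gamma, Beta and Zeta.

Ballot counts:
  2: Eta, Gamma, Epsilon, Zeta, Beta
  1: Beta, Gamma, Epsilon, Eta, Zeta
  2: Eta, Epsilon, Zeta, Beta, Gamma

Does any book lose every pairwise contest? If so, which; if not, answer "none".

Head-to-head results (5 members):
Eta vs Epsilon: 2+2 = 4 for Eta, 1 for Epsilon — Eta by 4–1.
Eta vs Gamma: 4 to 1, Eta.
Eta vs Beta: Eta is ranked higher on 2+2 = 4 ballots, Beta on 1. Eta wins 4–1.
Eta vs Zeta: Eta, 5–0.
Epsilon vs Gamma: Epsilon is ranked higher on 2 ballots, Gamma on 3. Gamma wins 3–2.
Epsilon–Beta: Epsilon 4–1.
Epsilon vs Zeta: 2+1+2 = 5 for Epsilon, 0 for Zeta — Epsilon by 5–0.
Gamma vs Beta: Gamma is ranked higher on 2 ballots, Beta on 3. Beta wins 3–2.
Gamma vs Zeta: 2+1 = 3 for Gamma, 2 for Zeta — Gamma by 3–2.
Beta–Zeta: Zeta 4–1.
Each book has at least one pairwise win (Eta beats Epsilon; Epsilon beats Beta; Gamma beats Epsilon; Beta beats Gamma; Zeta beats Beta) — no Condorcet loser.

none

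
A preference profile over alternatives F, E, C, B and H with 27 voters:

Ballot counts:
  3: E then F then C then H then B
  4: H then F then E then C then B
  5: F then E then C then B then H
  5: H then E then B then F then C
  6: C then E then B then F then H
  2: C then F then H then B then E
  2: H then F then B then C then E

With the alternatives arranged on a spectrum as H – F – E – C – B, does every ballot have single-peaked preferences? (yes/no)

Axis positions: H=1, F=2, E=3, C=4, B=5.
Faction 1 (peak E at position 3): ranking walks positions 3-2-4-1-5, expanding outward from the peak — single-peaked.
Faction 2 (peak H at position 1): ranking walks positions 1-2-3-4-5, expanding outward from the peak — single-peaked.
Faction 3 (peak F at position 2): ranking walks positions 2-3-4-5-1, expanding outward from the peak — single-peaked.
Faction 4: ranking walks positions 1-3-5-2-4; E is ranked above F even though F lies between E and the peak H on the axis — preferences dip and rise again. Not single-peaked.
Faction 5 (peak C at position 4): ranking walks positions 4-3-5-2-1, expanding outward from the peak — single-peaked.
Faction 6: ranking walks positions 4-2-1-5-3; F is ranked above E even though E lies between F and the peak C on the axis — preferences dip and rise again. Not single-peaked.
Faction 7: ranking walks positions 1-2-5-4-3; B is ranked above E even though E lies between B and the peak H on the axis — preferences dip and rise again. Not single-peaked.
Faction 4 violates single-peakedness, so the profile is not single-peaked on this axis.

no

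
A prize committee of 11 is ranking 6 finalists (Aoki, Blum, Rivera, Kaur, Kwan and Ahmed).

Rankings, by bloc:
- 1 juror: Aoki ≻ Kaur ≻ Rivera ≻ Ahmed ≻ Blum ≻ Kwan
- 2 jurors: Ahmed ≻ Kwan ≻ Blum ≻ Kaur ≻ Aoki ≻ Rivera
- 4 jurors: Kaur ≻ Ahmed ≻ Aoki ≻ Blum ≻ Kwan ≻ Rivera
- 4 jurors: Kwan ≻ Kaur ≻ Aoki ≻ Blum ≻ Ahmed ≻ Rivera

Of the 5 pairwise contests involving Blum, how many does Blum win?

1

Blum against each rival (11 jurors):
Blum vs Aoki: Blum is ranked higher on 2 ballots, Aoki on 9. Aoki wins 9–2.
Blum vs Rivera: 10 to 1, Blum.
Blum vs Kaur: 2 for Blum, 9 for Kaur — Kaur by 9–2.
Blum vs Kwan: Blum is ranked higher on 1+4 = 5 ballots, Kwan on 6. Kwan wins 6–5.
Blum vs Ahmed: 4 for Blum, 7 for Ahmed — Ahmed by 7–4.
Blum beats Rivera; loses to Aoki, Kaur, Kwan, Ahmed — 1 pairwise win.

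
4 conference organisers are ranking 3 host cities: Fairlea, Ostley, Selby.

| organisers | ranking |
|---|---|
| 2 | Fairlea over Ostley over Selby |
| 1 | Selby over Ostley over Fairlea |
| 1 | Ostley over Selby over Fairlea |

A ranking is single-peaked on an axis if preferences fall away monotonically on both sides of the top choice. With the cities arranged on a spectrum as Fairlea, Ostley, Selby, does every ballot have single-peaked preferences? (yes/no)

yes

Axis positions: Fairlea=1, Ostley=2, Selby=3.
Ballot type 1 (peak Fairlea at position 1): ranking walks positions 1-2-3, expanding outward from the peak — single-peaked.
Ballot type 2 (peak Selby at position 3): ranking walks positions 3-2-1, expanding outward from the peak — single-peaked.
Ballot type 3 (peak Ostley at position 2): ranking walks positions 2-3-1, expanding outward from the peak — single-peaked.
Every ranking is single-peaked on this axis.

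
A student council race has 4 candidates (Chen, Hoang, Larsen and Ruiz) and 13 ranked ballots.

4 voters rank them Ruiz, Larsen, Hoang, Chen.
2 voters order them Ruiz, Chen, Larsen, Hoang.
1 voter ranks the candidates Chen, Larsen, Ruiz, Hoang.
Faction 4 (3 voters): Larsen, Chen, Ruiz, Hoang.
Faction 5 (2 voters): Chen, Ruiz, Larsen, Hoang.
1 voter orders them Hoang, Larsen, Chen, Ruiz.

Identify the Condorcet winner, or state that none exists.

none

Pairwise majorities:
Chen–Hoang: Chen 8–5.
Chen vs Larsen: Larsen, 8–5.
Chen vs Ruiz: Chen, 7–6.
Hoang vs Larsen: Larsen, 12–1.
Hoang vs Ruiz: Ruiz, 12–1.
Larsen vs Ruiz: Ruiz wins 8–5.
Each candidate drops at least one matchup (Chen loses to Larsen; Hoang loses to Chen; Larsen loses to Ruiz; Ruiz loses to Chen); the cycle Chen beats Ruiz beats Larsen beats Chen rules out a Condorcet winner.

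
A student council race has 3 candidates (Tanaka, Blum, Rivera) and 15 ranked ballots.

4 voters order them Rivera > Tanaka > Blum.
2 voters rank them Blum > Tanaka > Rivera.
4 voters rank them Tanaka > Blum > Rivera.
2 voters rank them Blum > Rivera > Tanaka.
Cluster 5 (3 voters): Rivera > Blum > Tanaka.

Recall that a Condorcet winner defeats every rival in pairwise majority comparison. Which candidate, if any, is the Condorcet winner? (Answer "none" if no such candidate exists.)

none

Check each pair by majority over 15 ballots:
Tanaka vs Blum: Tanaka wins 8–7.
Tanaka vs Rivera: Rivera, 9–6.
Blum vs Rivera: Blum, 8–7.
No candidate is unbeaten: Tanaka loses to Rivera; Blum loses to Tanaka; Rivera loses to Blum. In particular Tanaka → Blum → Rivera → Tanaka is a majority cycle — no Condorcet winner exists.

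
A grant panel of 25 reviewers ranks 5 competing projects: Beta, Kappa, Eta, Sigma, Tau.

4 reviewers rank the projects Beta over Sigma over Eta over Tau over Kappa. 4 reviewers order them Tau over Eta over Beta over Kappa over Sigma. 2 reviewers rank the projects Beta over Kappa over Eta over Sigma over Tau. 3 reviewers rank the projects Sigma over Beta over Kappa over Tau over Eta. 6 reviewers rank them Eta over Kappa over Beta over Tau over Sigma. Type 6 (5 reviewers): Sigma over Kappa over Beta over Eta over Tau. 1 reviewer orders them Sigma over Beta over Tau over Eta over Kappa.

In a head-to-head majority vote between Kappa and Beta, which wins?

Beta

Ballots ranking Kappa above Beta: 6 + 5 = 11.
Ballots ranking Beta above Kappa: 25 − 11 = 14.
Beta wins the head-to-head 14–11.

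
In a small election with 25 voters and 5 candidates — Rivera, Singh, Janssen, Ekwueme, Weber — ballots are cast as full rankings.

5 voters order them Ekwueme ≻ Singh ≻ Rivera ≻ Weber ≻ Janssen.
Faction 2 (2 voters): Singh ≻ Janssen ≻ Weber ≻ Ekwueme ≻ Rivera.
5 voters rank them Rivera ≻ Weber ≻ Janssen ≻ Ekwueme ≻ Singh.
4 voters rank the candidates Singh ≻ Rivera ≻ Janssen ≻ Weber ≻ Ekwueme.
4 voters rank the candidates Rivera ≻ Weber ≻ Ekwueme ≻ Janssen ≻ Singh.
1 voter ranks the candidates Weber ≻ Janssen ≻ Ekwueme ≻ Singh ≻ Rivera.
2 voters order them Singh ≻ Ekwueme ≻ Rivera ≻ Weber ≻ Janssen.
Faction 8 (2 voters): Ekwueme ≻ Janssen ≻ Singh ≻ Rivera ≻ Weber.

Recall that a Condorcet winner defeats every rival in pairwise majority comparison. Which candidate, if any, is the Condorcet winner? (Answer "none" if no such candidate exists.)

none

Check each pair by majority over 25 ballots:
Rivera–Singh: Singh 16–9.
Rivera vs Janssen: 5+5+4+4+2 = 20 for Rivera, 5 for Janssen — Rivera by 20–5.
Rivera vs Ekwueme: Rivera, 13–12.
Rivera–Weber: Rivera 22–3.
Singh vs Janssen: 5+2+4+2 = 13 for Singh, 12 for Janssen — Singh by 13–12.
Singh vs Ekwueme: 2+4+2 = 8 for Singh, 17 for Ekwueme — Ekwueme by 17–8.
Singh vs Weber: Singh preferred on 5+2+4+2+2 = 15 ballots; Singh wins 15–10.
Janssen vs Ekwueme: Janssen is ranked higher on 2+5+4+1 = 12 ballots, Ekwueme on 13. Ekwueme wins 13–12.
Janssen–Weber: Weber 17–8.
Ekwueme vs Weber: Weber wins 16–9.
No candidate is unbeaten: Rivera loses to Singh; Singh loses to Ekwueme; Janssen loses to Rivera; Ekwueme loses to Rivera; Weber loses to Rivera. In particular Rivera → Ekwueme → Singh → Rivera is a majority cycle — no Condorcet winner exists.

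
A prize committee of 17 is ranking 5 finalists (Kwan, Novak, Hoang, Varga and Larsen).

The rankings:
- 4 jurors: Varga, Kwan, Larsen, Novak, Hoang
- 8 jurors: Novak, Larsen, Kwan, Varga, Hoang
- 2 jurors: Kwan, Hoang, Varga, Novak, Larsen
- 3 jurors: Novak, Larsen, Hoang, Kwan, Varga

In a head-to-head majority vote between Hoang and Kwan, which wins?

Kwan

Ballots ranking Hoang above Kwan: 3.
Ballots ranking Kwan above Hoang: 17 − 3 = 14.
Kwan wins the head-to-head 14–3.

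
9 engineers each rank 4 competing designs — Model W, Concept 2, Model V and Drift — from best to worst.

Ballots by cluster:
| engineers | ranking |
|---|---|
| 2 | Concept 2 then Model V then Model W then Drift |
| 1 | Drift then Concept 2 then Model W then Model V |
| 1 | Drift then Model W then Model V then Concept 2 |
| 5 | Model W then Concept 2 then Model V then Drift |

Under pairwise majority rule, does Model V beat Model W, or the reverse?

Ballots ranking Model V above Model W: 2.
Ballots ranking Model W above Model V: 9 − 2 = 7.
Model W wins the head-to-head 7–2.

Model W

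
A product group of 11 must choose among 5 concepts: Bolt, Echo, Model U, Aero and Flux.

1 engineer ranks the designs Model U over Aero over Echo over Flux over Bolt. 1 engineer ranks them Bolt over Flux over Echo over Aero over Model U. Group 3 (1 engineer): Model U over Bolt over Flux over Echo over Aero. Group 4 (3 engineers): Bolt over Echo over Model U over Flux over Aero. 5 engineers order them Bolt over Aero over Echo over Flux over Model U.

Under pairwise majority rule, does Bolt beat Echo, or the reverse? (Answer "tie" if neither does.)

Bolt

Ballots ranking Bolt above Echo: 1 + 1 + 3 + 5 = 10.
Ballots ranking Echo above Bolt: 11 − 10 = 1.
Bolt wins the head-to-head 10–1.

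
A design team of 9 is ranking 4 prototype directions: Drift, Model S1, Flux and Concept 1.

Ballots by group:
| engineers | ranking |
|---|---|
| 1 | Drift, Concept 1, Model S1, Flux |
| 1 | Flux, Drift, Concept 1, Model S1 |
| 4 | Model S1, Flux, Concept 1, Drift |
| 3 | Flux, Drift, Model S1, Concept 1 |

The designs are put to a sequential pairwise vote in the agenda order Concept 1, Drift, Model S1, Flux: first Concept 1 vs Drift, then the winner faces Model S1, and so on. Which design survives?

Flux

Round 1: Concept 1 vs Drift — 4–5, Drift advances.
Round 2: Drift vs Model S1 — 5–4, Drift advances.
Round 3: Drift vs Flux — 1–8, Flux advances.
The agenda winner is Flux.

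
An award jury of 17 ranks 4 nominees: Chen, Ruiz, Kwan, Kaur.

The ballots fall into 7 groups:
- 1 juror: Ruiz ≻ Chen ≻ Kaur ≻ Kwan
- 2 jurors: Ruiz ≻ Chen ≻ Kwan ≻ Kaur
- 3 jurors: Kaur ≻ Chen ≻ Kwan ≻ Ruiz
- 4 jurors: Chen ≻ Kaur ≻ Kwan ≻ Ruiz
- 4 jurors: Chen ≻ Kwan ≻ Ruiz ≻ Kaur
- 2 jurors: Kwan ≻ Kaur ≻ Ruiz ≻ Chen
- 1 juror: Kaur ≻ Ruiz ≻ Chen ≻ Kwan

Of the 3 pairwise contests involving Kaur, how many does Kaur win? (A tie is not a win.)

2

Kaur against each rival (17 jurors):
Kaur vs Chen: Kaur is ranked higher on 3+2+1 = 6 ballots, Chen on 11. Chen wins 11–6.
Kaur vs Ruiz: Kaur wins 10–7.
Kaur vs Kwan: 1+3+4+1 = 9 for Kaur, 8 for Kwan — Kaur by 9–8.
Kaur beats Ruiz, Kwan; loses to Chen — 2 pairwise wins.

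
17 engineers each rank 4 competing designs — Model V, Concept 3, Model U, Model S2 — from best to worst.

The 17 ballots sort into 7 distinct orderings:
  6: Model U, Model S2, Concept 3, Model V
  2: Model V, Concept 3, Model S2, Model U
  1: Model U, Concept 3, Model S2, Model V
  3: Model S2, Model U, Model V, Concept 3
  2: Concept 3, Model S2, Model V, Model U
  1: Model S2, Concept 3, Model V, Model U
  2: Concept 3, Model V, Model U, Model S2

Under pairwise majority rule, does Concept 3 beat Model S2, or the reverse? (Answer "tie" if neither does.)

Ballots ranking Concept 3 above Model S2: 2 + 1 + 2 + 2 = 7.
Ballots ranking Model S2 above Concept 3: 17 − 7 = 10.
Model S2 wins the head-to-head 10–7.

Model S2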